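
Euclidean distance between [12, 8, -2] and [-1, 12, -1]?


d = sqrt(sum of squared differences). (12--1)^2=169, (8-12)^2=16, (-2--1)^2=1. Sum = 186.

sqrt(186)


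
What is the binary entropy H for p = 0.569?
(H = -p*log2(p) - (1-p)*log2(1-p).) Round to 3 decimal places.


H = -0.569*log2(0.569) - 0.431*log2(0.431) = 0.986.

0.986


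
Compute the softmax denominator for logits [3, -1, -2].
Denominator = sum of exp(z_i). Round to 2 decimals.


Denom = e^3=20.0855 + e^-1=0.3679 + e^-2=0.1353. Sum = 20.5887, which rounds to 20.59.

20.59


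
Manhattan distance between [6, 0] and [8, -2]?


d = sum of absolute differences: |6-8|=2 + |0--2|=2 = 4.

4


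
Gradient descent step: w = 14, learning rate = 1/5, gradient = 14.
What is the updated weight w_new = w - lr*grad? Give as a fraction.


w_new = 14 - 1/5 * 14 = 14 - 14/5 = 56/5.

56/5


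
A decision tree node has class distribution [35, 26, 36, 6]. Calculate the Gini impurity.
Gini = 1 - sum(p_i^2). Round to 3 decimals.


Total = 103. Proportions: 35/103, 26/103, 36/103, 6/103. sum(p_i^2) = 0.3047. Gini = 1 - 0.3047 = 0.6953, which rounds to 0.695.

0.695


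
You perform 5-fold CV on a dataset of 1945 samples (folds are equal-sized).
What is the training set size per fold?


Each validation fold has 1945/5 = 389 samples. Training set = 1945 - 389 = 1556.

1556


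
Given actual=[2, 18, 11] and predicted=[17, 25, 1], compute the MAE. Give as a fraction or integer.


MAE = (1/3) * (|2-17|=15 + |18-25|=7 + |11-1|=10). Sum = 32. MAE = 32/3.

32/3


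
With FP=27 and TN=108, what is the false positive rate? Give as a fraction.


FPR = FP / (FP + TN) = 27 / 135 = 1/5.

1/5


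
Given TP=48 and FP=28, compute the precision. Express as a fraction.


Precision = TP / (TP + FP) = 48 / 76 = 12/19.

12/19


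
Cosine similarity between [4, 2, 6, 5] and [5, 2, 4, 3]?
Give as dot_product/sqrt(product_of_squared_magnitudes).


dot = 63. |a|^2 = 81, |b|^2 = 54. cos = 63/sqrt(4374).

63/sqrt(4374)


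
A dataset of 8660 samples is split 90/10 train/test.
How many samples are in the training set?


Test set = 8660 * 10% = 866. Training set = 8660 - 866 = 7794.

7794


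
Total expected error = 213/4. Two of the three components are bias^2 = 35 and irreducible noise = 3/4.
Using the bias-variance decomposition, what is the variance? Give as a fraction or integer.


Total error = bias^2 + variance + irreducible noise. So variance = 213/4 - 35 - 3/4 = 35/2.

35/2


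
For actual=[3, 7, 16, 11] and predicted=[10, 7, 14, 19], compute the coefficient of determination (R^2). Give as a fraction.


Mean(y) = 37/4. SS_res = 117. SS_tot = 371/4. R^2 = 1 - 117/(371/4) = -97/371.

-97/371


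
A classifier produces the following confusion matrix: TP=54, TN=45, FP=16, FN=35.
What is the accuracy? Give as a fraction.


Accuracy = (TP + TN) / (TP + TN + FP + FN) = (54 + 45) / 150 = 33/50.

33/50


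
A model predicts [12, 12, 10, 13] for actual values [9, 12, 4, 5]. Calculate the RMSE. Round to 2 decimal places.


MSE = 27.2500. RMSE = sqrt(27.2500) = 5.22.

5.22


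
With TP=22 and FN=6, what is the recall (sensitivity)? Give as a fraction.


Recall = TP / (TP + FN) = 22 / 28 = 11/14.

11/14


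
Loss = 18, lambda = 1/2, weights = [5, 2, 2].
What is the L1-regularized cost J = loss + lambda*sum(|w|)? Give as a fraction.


L1 norm = sum(|w|) = 9. J = 18 + 1/2 * 9 = 45/2.

45/2


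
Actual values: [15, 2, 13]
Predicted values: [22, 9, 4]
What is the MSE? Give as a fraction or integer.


MSE = (1/3) * ((15-22)^2=49 + (2-9)^2=49 + (13-4)^2=81). Sum = 179. MSE = 179/3.

179/3


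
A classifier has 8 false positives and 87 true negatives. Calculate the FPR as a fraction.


FPR = FP / (FP + TN) = 8 / 95 = 8/95.

8/95


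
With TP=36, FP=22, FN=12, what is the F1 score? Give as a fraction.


Precision = 36/58 = 18/29. Recall = 36/48 = 3/4. F1 = 2*P*R/(P+R) = 36/53.

36/53


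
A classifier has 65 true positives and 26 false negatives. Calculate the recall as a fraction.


Recall = TP / (TP + FN) = 65 / 91 = 5/7.

5/7


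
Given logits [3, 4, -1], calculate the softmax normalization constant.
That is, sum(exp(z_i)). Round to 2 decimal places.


Denom = e^3=20.0855 + e^4=54.5982 + e^-1=0.3679. Sum = 75.0516, which rounds to 75.05.

75.05


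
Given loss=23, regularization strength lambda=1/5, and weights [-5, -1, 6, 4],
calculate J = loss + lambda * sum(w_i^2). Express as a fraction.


L2 sq norm = sum(w^2) = 78. J = 23 + 1/5 * 78 = 193/5.

193/5


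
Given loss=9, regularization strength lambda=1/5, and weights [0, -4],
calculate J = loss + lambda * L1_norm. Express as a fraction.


L1 norm = sum(|w|) = 4. J = 9 + 1/5 * 4 = 49/5.

49/5


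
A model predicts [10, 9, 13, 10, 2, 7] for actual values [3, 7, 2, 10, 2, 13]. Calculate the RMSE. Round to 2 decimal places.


MSE = 35.0000. RMSE = sqrt(35.0000) = 5.92.

5.92


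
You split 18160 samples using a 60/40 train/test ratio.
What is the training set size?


Test set = 18160 * 40% = 7264. Training set = 18160 - 7264 = 10896.

10896


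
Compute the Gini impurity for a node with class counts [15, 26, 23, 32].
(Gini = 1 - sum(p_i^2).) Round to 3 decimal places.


Total = 96. Proportions: 15/96, 26/96, 23/96, 32/96. sum(p_i^2) = 0.2663. Gini = 1 - 0.2663 = 0.7337, which rounds to 0.734.

0.734


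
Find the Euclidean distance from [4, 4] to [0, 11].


d = sqrt(sum of squared differences). (4-0)^2=16, (4-11)^2=49. Sum = 65.

sqrt(65)


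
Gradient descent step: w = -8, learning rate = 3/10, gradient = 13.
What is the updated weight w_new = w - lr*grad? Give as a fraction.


w_new = -8 - 3/10 * 13 = -8 - 39/10 = -119/10.

-119/10


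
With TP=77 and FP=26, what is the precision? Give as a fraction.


Precision = TP / (TP + FP) = 77 / 103 = 77/103.

77/103


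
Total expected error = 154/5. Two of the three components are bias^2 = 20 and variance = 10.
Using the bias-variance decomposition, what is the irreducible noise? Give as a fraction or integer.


Total error = bias^2 + variance + irreducible noise. So irreducible noise = 154/5 - 20 - 10 = 4/5.

4/5


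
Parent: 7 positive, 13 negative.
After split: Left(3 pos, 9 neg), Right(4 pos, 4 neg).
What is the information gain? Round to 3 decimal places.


H(parent) = 0.9341. H(left) = 0.8113, H(right) = 1.0000. Weighted = (12/20)*0.8113 + (8/20)*1.0000 = 0.8868. IG = 0.9341 - 0.8868 = 0.0473, which rounds to 0.047.

0.047


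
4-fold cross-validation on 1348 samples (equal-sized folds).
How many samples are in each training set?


Each validation fold has 1348/4 = 337 samples. Training set = 1348 - 337 = 1011.

1011


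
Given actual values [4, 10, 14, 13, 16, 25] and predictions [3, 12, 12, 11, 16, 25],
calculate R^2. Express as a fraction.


Mean(y) = 41/3. SS_res = 13. SS_tot = 724/3. R^2 = 1 - 13/(724/3) = 685/724.

685/724


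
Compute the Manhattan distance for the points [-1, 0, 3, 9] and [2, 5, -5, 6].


d = sum of absolute differences: |-1-2|=3 + |0-5|=5 + |3--5|=8 + |9-6|=3 = 19.

19


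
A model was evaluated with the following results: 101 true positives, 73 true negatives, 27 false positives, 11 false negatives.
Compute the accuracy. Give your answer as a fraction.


Accuracy = (TP + TN) / (TP + TN + FP + FN) = (101 + 73) / 212 = 87/106.

87/106


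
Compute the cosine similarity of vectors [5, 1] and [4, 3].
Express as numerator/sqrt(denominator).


dot = 23. |a|^2 = 26, |b|^2 = 25. cos = 23/sqrt(650).

23/sqrt(650)


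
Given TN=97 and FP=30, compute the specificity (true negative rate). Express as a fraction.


Specificity = TN / (TN + FP) = 97 / 127 = 97/127.

97/127


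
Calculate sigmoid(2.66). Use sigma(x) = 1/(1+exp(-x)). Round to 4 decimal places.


sigma(2.66) = 1/(1+e^(-2.66)) = 1/(1+0.069948) = 1/1.069948 = 0.9346.

0.9346


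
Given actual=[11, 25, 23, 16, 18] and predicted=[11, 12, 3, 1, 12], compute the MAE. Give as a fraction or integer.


MAE = (1/5) * (|11-11|=0 + |25-12|=13 + |23-3|=20 + |16-1|=15 + |18-12|=6). Sum = 54. MAE = 54/5.

54/5


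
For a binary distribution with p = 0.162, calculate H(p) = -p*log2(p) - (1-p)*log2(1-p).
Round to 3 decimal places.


H = -0.162*log2(0.162) - 0.838*log2(0.838) = 0.639.

0.639


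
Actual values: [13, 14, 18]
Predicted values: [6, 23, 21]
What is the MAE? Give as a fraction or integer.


MAE = (1/3) * (|13-6|=7 + |14-23|=9 + |18-21|=3). Sum = 19. MAE = 19/3.

19/3


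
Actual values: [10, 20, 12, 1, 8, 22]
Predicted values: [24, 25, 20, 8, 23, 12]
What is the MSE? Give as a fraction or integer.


MSE = (1/6) * ((10-24)^2=196 + (20-25)^2=25 + (12-20)^2=64 + (1-8)^2=49 + (8-23)^2=225 + (22-12)^2=100). Sum = 659. MSE = 659/6.

659/6


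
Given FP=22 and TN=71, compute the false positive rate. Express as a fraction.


FPR = FP / (FP + TN) = 22 / 93 = 22/93.

22/93


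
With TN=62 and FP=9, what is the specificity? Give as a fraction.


Specificity = TN / (TN + FP) = 62 / 71 = 62/71.

62/71


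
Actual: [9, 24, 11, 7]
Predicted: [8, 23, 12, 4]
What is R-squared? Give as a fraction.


Mean(y) = 51/4. SS_res = 12. SS_tot = 707/4. R^2 = 1 - 12/(707/4) = 659/707.

659/707


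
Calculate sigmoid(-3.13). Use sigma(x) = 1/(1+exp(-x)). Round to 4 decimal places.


sigma(-3.13) = 1/(1+e^(3.13)) = 1/(1+22.873980) = 1/23.873980 = 0.0419.

0.0419


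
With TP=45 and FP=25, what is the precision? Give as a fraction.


Precision = TP / (TP + FP) = 45 / 70 = 9/14.

9/14


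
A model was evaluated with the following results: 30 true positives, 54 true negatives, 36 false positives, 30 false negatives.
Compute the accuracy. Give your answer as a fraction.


Accuracy = (TP + TN) / (TP + TN + FP + FN) = (30 + 54) / 150 = 14/25.

14/25


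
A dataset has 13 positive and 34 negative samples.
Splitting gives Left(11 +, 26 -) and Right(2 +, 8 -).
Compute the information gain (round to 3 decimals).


H(parent) = 0.8508. H(left) = 0.8780, H(right) = 0.7219. Weighted = (37/47)*0.8780 + (10/47)*0.7219 = 0.8448. IG = 0.8508 - 0.8448 = 0.0060, which rounds to 0.006.

0.006


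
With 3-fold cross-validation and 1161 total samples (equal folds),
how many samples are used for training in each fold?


Each validation fold has 1161/3 = 387 samples. Training set = 1161 - 387 = 774.

774


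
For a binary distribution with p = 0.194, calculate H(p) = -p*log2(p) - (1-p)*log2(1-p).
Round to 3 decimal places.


H = -0.194*log2(0.194) - 0.806*log2(0.806) = 0.710.

0.710


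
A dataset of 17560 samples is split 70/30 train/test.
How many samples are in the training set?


Test set = 17560 * 30% = 5268. Training set = 17560 - 5268 = 12292.

12292


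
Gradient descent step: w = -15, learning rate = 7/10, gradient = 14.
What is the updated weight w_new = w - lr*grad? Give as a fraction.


w_new = -15 - 7/10 * 14 = -15 - 49/5 = -124/5.

-124/5


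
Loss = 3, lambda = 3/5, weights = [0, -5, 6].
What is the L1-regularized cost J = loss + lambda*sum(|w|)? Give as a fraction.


L1 norm = sum(|w|) = 11. J = 3 + 3/5 * 11 = 48/5.

48/5


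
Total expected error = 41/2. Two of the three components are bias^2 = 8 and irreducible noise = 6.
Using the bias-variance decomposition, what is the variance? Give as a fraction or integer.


Total error = bias^2 + variance + irreducible noise. So variance = 41/2 - 8 - 6 = 13/2.

13/2


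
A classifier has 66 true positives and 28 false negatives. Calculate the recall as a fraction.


Recall = TP / (TP + FN) = 66 / 94 = 33/47.

33/47


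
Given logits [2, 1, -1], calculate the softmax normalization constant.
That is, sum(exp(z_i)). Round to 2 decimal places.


Denom = e^2=7.3891 + e^1=2.7183 + e^-1=0.3679. Sum = 10.4753, which rounds to 10.48.

10.48


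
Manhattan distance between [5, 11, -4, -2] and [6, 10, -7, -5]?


d = sum of absolute differences: |5-6|=1 + |11-10|=1 + |-4--7|=3 + |-2--5|=3 = 8.

8


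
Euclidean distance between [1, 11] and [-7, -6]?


d = sqrt(sum of squared differences). (1--7)^2=64, (11--6)^2=289. Sum = 353.

sqrt(353)


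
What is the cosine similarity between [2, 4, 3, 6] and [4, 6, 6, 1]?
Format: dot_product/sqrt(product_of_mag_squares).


dot = 56. |a|^2 = 65, |b|^2 = 89. cos = 56/sqrt(5785).

56/sqrt(5785)


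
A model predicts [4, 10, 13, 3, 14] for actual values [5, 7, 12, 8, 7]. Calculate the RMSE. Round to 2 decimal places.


MSE = 17.0000. RMSE = sqrt(17.0000) = 4.12.

4.12


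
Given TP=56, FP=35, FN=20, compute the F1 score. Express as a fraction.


Precision = 56/91 = 8/13. Recall = 56/76 = 14/19. F1 = 2*P*R/(P+R) = 112/167.

112/167


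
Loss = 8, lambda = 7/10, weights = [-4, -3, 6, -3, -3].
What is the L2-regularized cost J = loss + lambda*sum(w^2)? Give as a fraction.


L2 sq norm = sum(w^2) = 79. J = 8 + 7/10 * 79 = 633/10.

633/10


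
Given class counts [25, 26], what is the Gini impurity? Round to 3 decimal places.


Total = 51. Proportions: 25/51, 26/51. sum(p_i^2) = 0.5002. Gini = 1 - 0.5002 = 0.4998, which rounds to 0.500.

0.500


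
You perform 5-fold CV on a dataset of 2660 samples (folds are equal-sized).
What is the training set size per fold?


Each validation fold has 2660/5 = 532 samples. Training set = 2660 - 532 = 2128.

2128


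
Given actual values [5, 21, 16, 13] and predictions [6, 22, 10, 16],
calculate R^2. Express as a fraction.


Mean(y) = 55/4. SS_res = 47. SS_tot = 539/4. R^2 = 1 - 47/(539/4) = 351/539.

351/539


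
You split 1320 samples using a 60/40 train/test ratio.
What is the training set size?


Test set = 1320 * 40% = 528. Training set = 1320 - 528 = 792.

792


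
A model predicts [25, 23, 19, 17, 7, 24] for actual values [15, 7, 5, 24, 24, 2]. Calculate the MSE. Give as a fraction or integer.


MSE = (1/6) * ((15-25)^2=100 + (7-23)^2=256 + (5-19)^2=196 + (24-17)^2=49 + (24-7)^2=289 + (2-24)^2=484). Sum = 1374. MSE = 229.

229


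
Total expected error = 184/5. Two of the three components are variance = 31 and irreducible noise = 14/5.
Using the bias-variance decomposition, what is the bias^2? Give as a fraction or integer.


Total error = bias^2 + variance + irreducible noise. So bias^2 = 184/5 - 31 - 14/5 = 3.

3


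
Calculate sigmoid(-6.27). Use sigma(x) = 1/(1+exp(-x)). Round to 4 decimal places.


sigma(-6.27) = 1/(1+e^(6.27)) = 1/(1+528.477378) = 1/529.477378 = 0.0019.

0.0019


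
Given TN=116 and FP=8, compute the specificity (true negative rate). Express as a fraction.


Specificity = TN / (TN + FP) = 116 / 124 = 29/31.

29/31


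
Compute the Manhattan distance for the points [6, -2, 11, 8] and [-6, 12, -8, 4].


d = sum of absolute differences: |6--6|=12 + |-2-12|=14 + |11--8|=19 + |8-4|=4 = 49.

49


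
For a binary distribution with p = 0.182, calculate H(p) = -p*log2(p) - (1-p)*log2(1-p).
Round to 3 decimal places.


H = -0.182*log2(0.182) - 0.818*log2(0.818) = 0.684.

0.684


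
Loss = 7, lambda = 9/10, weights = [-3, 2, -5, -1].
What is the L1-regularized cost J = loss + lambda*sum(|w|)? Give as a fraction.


L1 norm = sum(|w|) = 11. J = 7 + 9/10 * 11 = 169/10.

169/10


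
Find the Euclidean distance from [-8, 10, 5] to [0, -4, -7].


d = sqrt(sum of squared differences). (-8-0)^2=64, (10--4)^2=196, (5--7)^2=144. Sum = 404.

sqrt(404)


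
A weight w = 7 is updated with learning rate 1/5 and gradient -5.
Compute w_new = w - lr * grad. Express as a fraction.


w_new = 7 - 1/5 * -5 = 7 - -1 = 8.

8


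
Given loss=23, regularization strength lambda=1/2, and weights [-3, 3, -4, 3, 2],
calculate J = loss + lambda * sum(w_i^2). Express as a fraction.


L2 sq norm = sum(w^2) = 47. J = 23 + 1/2 * 47 = 93/2.

93/2


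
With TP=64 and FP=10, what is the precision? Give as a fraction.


Precision = TP / (TP + FP) = 64 / 74 = 32/37.

32/37


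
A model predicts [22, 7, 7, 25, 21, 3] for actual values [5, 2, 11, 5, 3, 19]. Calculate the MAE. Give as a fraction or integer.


MAE = (1/6) * (|5-22|=17 + |2-7|=5 + |11-7|=4 + |5-25|=20 + |3-21|=18 + |19-3|=16). Sum = 80. MAE = 40/3.

40/3


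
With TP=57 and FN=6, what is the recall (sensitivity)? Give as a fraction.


Recall = TP / (TP + FN) = 57 / 63 = 19/21.

19/21


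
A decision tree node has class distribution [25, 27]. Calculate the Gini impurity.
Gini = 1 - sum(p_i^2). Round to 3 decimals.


Total = 52. Proportions: 25/52, 27/52. sum(p_i^2) = 0.5007. Gini = 1 - 0.5007 = 0.4993, which rounds to 0.499.

0.499


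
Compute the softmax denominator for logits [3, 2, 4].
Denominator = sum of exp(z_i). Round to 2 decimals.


Denom = e^3=20.0855 + e^2=7.3891 + e^4=54.5982. Sum = 82.0728, which rounds to 82.07.

82.07


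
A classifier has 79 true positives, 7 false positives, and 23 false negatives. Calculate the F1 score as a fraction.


Precision = 79/86 = 79/86. Recall = 79/102 = 79/102. F1 = 2*P*R/(P+R) = 79/94.

79/94


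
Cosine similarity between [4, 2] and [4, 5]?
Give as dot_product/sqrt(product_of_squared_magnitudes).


dot = 26. |a|^2 = 20, |b|^2 = 41. cos = 26/sqrt(820).

26/sqrt(820)


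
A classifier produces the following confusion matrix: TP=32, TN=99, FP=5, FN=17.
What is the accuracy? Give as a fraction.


Accuracy = (TP + TN) / (TP + TN + FP + FN) = (32 + 99) / 153 = 131/153.

131/153


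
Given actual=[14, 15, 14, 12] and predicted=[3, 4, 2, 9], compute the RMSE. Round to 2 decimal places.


MSE = 98.7500. RMSE = sqrt(98.7500) = 9.94.

9.94


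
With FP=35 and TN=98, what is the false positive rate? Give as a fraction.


FPR = FP / (FP + TN) = 35 / 133 = 5/19.

5/19


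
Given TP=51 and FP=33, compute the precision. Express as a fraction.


Precision = TP / (TP + FP) = 51 / 84 = 17/28.

17/28


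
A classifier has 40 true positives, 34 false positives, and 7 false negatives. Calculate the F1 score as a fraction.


Precision = 40/74 = 20/37. Recall = 40/47 = 40/47. F1 = 2*P*R/(P+R) = 80/121.

80/121


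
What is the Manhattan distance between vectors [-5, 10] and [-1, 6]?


d = sum of absolute differences: |-5--1|=4 + |10-6|=4 = 8.

8


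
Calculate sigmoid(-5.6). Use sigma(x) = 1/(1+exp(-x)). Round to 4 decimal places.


sigma(-5.6) = 1/(1+e^(5.6)) = 1/(1+270.426407) = 1/271.426407 = 0.0037.

0.0037


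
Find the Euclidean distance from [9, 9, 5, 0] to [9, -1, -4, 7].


d = sqrt(sum of squared differences). (9-9)^2=0, (9--1)^2=100, (5--4)^2=81, (0-7)^2=49. Sum = 230.

sqrt(230)


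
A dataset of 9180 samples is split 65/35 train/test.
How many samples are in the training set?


Test set = 9180 * 35% = 3213. Training set = 9180 - 3213 = 5967.

5967


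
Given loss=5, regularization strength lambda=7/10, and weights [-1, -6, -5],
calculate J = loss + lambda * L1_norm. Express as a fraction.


L1 norm = sum(|w|) = 12. J = 5 + 7/10 * 12 = 67/5.

67/5


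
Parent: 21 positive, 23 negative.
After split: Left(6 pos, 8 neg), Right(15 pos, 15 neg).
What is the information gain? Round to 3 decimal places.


H(parent) = 0.9985. H(left) = 0.9852, H(right) = 1.0000. Weighted = (14/44)*0.9852 + (30/44)*1.0000 = 0.9953. IG = 0.9985 - 0.9953 = 0.0032, which rounds to 0.003.

0.003


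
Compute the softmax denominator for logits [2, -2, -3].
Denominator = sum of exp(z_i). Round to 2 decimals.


Denom = e^2=7.3891 + e^-2=0.1353 + e^-3=0.0498. Sum = 7.5742, which rounds to 7.57.

7.57


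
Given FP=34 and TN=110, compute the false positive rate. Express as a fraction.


FPR = FP / (FP + TN) = 34 / 144 = 17/72.

17/72


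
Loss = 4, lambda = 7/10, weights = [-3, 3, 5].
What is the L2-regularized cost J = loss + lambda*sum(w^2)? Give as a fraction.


L2 sq norm = sum(w^2) = 43. J = 4 + 7/10 * 43 = 341/10.

341/10


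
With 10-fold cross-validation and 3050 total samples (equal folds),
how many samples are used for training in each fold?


Each validation fold has 3050/10 = 305 samples. Training set = 3050 - 305 = 2745.

2745


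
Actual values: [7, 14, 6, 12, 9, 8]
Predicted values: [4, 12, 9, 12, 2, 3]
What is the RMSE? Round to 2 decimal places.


MSE = 16.0000. RMSE = sqrt(16.0000) = 4.00.

4.00


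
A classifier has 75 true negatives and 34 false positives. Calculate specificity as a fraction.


Specificity = TN / (TN + FP) = 75 / 109 = 75/109.

75/109


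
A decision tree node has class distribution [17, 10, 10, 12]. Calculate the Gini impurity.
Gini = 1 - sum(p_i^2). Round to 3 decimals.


Total = 49. Proportions: 17/49, 10/49, 10/49, 12/49. sum(p_i^2) = 0.2636. Gini = 1 - 0.2636 = 0.7364, which rounds to 0.736.

0.736


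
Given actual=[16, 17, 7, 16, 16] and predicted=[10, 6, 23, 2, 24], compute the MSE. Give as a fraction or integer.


MSE = (1/5) * ((16-10)^2=36 + (17-6)^2=121 + (7-23)^2=256 + (16-2)^2=196 + (16-24)^2=64). Sum = 673. MSE = 673/5.

673/5


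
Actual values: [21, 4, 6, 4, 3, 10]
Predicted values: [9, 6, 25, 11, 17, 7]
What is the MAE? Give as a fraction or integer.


MAE = (1/6) * (|21-9|=12 + |4-6|=2 + |6-25|=19 + |4-11|=7 + |3-17|=14 + |10-7|=3). Sum = 57. MAE = 19/2.

19/2


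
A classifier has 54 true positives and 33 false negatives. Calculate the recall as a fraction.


Recall = TP / (TP + FN) = 54 / 87 = 18/29.

18/29


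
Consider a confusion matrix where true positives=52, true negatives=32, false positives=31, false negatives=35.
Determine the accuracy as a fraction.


Accuracy = (TP + TN) / (TP + TN + FP + FN) = (52 + 32) / 150 = 14/25.

14/25


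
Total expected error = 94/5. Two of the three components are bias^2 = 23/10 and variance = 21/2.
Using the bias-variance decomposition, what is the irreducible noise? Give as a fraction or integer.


Total error = bias^2 + variance + irreducible noise. So irreducible noise = 94/5 - 23/10 - 21/2 = 6.

6


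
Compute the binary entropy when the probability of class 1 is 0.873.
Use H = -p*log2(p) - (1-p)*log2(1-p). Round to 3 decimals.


H = -0.873*log2(0.873) - 0.127*log2(0.127) = 0.549.

0.549


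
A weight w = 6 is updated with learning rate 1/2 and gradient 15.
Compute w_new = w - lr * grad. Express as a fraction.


w_new = 6 - 1/2 * 15 = 6 - 15/2 = -3/2.

-3/2


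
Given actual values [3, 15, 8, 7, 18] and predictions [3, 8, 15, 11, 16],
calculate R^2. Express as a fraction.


Mean(y) = 51/5. SS_res = 118. SS_tot = 754/5. R^2 = 1 - 118/(754/5) = 82/377.

82/377


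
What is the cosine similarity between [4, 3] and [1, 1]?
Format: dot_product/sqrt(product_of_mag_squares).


dot = 7. |a|^2 = 25, |b|^2 = 2. cos = 7/sqrt(50).

7/sqrt(50)


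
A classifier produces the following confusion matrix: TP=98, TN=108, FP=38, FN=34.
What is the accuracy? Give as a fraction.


Accuracy = (TP + TN) / (TP + TN + FP + FN) = (98 + 108) / 278 = 103/139.

103/139


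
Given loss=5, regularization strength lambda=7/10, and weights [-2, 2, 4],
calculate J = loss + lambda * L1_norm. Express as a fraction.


L1 norm = sum(|w|) = 8. J = 5 + 7/10 * 8 = 53/5.

53/5


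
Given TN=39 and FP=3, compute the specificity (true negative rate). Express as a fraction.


Specificity = TN / (TN + FP) = 39 / 42 = 13/14.

13/14


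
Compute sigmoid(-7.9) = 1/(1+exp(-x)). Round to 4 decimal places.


sigma(-7.9) = 1/(1+e^(7.9)) = 1/(1+2697.282328) = 1/2698.282328 = 0.0004.

0.0004


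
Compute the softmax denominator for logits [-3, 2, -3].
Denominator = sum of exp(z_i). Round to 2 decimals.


Denom = e^-3=0.0498 + e^2=7.3891 + e^-3=0.0498. Sum = 7.4887, which rounds to 7.49.

7.49


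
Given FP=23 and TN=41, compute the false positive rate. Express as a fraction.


FPR = FP / (FP + TN) = 23 / 64 = 23/64.

23/64


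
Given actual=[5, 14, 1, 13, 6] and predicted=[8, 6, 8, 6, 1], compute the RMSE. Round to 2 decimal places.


MSE = 39.2000. RMSE = sqrt(39.2000) = 6.26.

6.26


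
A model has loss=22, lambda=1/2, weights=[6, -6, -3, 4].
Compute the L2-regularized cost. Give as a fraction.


L2 sq norm = sum(w^2) = 97. J = 22 + 1/2 * 97 = 141/2.

141/2


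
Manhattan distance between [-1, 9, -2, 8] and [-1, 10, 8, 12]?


d = sum of absolute differences: |-1--1|=0 + |9-10|=1 + |-2-8|=10 + |8-12|=4 = 15.

15


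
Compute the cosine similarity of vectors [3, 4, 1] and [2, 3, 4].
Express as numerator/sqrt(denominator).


dot = 22. |a|^2 = 26, |b|^2 = 29. cos = 22/sqrt(754).

22/sqrt(754)


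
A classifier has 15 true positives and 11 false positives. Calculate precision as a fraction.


Precision = TP / (TP + FP) = 15 / 26 = 15/26.

15/26


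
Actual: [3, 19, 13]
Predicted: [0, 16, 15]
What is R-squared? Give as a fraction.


Mean(y) = 35/3. SS_res = 22. SS_tot = 392/3. R^2 = 1 - 22/(392/3) = 163/196.

163/196


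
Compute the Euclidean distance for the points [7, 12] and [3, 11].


d = sqrt(sum of squared differences). (7-3)^2=16, (12-11)^2=1. Sum = 17.

sqrt(17)


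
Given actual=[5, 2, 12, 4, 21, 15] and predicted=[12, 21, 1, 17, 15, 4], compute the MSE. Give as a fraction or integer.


MSE = (1/6) * ((5-12)^2=49 + (2-21)^2=361 + (12-1)^2=121 + (4-17)^2=169 + (21-15)^2=36 + (15-4)^2=121). Sum = 857. MSE = 857/6.

857/6


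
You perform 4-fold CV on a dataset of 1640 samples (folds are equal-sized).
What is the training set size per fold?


Each validation fold has 1640/4 = 410 samples. Training set = 1640 - 410 = 1230.

1230


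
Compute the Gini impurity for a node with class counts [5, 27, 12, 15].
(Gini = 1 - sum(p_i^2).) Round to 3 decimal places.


Total = 59. Proportions: 5/59, 27/59, 12/59, 15/59. sum(p_i^2) = 0.3226. Gini = 1 - 0.3226 = 0.6774, which rounds to 0.677.

0.677


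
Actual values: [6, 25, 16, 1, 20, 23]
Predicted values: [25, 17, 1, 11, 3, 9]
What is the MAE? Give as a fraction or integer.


MAE = (1/6) * (|6-25|=19 + |25-17|=8 + |16-1|=15 + |1-11|=10 + |20-3|=17 + |23-9|=14). Sum = 83. MAE = 83/6.

83/6


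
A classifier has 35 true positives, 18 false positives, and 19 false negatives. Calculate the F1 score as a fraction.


Precision = 35/53 = 35/53. Recall = 35/54 = 35/54. F1 = 2*P*R/(P+R) = 70/107.

70/107


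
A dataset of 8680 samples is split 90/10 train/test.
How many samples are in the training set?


Test set = 8680 * 10% = 868. Training set = 8680 - 868 = 7812.

7812


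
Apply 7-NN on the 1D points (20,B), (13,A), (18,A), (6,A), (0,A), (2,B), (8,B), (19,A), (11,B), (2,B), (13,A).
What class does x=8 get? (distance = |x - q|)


Distances: |20-8|=12, |13-8|=5, |18-8|=10, |6-8|=2, |0-8|=8, |2-8|=6, |8-8|=0, |19-8|=11, |11-8|=3, |2-8|=6, |13-8|=5. 7 nearest: (8,B), (6,A), (11,B), (13,A), (13,A), (2,B), (2,B). Counts: {'B': 4, 'A': 3}. Majority class: B.

B


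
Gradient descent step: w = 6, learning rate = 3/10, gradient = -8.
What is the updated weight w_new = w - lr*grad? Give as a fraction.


w_new = 6 - 3/10 * -8 = 6 - -12/5 = 42/5.

42/5


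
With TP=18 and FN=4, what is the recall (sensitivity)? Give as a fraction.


Recall = TP / (TP + FN) = 18 / 22 = 9/11.

9/11


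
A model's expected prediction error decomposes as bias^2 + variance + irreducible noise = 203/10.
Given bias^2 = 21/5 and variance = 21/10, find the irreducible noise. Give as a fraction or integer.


Total error = bias^2 + variance + irreducible noise. So irreducible noise = 203/10 - 21/5 - 21/10 = 14.

14


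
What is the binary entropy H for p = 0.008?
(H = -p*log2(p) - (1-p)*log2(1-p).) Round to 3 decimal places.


H = -0.008*log2(0.008) - 0.992*log2(0.992) = 0.067.

0.067


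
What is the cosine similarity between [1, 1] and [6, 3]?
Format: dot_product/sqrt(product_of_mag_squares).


dot = 9. |a|^2 = 2, |b|^2 = 45. cos = 9/sqrt(90).

9/sqrt(90)


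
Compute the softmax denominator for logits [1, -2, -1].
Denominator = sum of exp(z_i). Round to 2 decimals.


Denom = e^1=2.7183 + e^-2=0.1353 + e^-1=0.3679. Sum = 3.2215, which rounds to 3.22.

3.22


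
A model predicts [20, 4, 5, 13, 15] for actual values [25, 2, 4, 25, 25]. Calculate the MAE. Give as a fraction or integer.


MAE = (1/5) * (|25-20|=5 + |2-4|=2 + |4-5|=1 + |25-13|=12 + |25-15|=10). Sum = 30. MAE = 6.

6


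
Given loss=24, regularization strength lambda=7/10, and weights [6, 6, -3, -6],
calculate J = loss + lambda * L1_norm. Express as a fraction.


L1 norm = sum(|w|) = 21. J = 24 + 7/10 * 21 = 387/10.

387/10


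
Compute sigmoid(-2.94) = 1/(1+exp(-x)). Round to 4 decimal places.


sigma(-2.94) = 1/(1+e^(2.94)) = 1/(1+18.915846) = 1/19.915846 = 0.0502.

0.0502


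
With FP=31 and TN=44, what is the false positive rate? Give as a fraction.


FPR = FP / (FP + TN) = 31 / 75 = 31/75.

31/75


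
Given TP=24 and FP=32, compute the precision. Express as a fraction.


Precision = TP / (TP + FP) = 24 / 56 = 3/7.

3/7


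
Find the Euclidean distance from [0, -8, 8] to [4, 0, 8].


d = sqrt(sum of squared differences). (0-4)^2=16, (-8-0)^2=64, (8-8)^2=0. Sum = 80.

sqrt(80)


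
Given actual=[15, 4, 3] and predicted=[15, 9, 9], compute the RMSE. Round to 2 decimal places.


MSE = 20.3333. RMSE = sqrt(20.3333) = 4.51.

4.51


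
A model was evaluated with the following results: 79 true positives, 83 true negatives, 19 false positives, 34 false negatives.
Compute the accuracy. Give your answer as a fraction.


Accuracy = (TP + TN) / (TP + TN + FP + FN) = (79 + 83) / 215 = 162/215.

162/215


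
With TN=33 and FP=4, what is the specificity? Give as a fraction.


Specificity = TN / (TN + FP) = 33 / 37 = 33/37.

33/37


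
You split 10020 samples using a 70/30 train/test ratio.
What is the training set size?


Test set = 10020 * 30% = 3006. Training set = 10020 - 3006 = 7014.

7014


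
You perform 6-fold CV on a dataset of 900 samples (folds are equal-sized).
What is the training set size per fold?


Each validation fold has 900/6 = 150 samples. Training set = 900 - 150 = 750.

750


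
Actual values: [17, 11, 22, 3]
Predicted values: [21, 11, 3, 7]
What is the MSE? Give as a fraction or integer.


MSE = (1/4) * ((17-21)^2=16 + (11-11)^2=0 + (22-3)^2=361 + (3-7)^2=16). Sum = 393. MSE = 393/4.

393/4


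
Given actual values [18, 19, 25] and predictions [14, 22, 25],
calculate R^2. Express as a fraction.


Mean(y) = 62/3. SS_res = 25. SS_tot = 86/3. R^2 = 1 - 25/(86/3) = 11/86.

11/86


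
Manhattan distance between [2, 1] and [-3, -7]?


d = sum of absolute differences: |2--3|=5 + |1--7|=8 = 13.

13


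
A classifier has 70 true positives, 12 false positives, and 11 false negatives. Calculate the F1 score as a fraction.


Precision = 70/82 = 35/41. Recall = 70/81 = 70/81. F1 = 2*P*R/(P+R) = 140/163.

140/163


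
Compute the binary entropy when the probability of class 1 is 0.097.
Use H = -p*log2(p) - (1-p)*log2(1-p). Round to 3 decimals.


H = -0.097*log2(0.097) - 0.903*log2(0.903) = 0.459.

0.459


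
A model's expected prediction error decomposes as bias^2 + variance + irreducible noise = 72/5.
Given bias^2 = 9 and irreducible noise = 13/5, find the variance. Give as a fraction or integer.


Total error = bias^2 + variance + irreducible noise. So variance = 72/5 - 9 - 13/5 = 14/5.

14/5


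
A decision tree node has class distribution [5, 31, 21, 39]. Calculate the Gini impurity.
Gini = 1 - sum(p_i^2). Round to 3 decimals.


Total = 96. Proportions: 5/96, 31/96, 21/96, 39/96. sum(p_i^2) = 0.3199. Gini = 1 - 0.3199 = 0.6801, which rounds to 0.680.

0.680


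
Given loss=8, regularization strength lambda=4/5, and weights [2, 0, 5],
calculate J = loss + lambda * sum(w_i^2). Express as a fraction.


L2 sq norm = sum(w^2) = 29. J = 8 + 4/5 * 29 = 156/5.

156/5


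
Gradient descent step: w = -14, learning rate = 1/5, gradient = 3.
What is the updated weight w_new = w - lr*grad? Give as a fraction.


w_new = -14 - 1/5 * 3 = -14 - 3/5 = -73/5.

-73/5


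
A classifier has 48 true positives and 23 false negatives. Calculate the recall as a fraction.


Recall = TP / (TP + FN) = 48 / 71 = 48/71.

48/71


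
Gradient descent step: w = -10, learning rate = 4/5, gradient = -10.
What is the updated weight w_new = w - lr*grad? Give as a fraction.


w_new = -10 - 4/5 * -10 = -10 - -8 = -2.

-2


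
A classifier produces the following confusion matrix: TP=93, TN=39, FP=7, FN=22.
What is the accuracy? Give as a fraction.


Accuracy = (TP + TN) / (TP + TN + FP + FN) = (93 + 39) / 161 = 132/161.

132/161


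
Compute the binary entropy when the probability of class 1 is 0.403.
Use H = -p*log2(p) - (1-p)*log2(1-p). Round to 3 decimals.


H = -0.403*log2(0.403) - 0.597*log2(0.597) = 0.973.

0.973


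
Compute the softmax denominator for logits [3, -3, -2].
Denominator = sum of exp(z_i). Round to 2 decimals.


Denom = e^3=20.0855 + e^-3=0.0498 + e^-2=0.1353. Sum = 20.2706, which rounds to 20.27.

20.27


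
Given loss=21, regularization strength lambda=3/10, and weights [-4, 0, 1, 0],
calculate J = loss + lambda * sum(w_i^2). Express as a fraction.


L2 sq norm = sum(w^2) = 17. J = 21 + 3/10 * 17 = 261/10.

261/10


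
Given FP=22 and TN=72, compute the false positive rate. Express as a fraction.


FPR = FP / (FP + TN) = 22 / 94 = 11/47.

11/47


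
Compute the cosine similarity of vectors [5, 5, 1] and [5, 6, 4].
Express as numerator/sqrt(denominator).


dot = 59. |a|^2 = 51, |b|^2 = 77. cos = 59/sqrt(3927).

59/sqrt(3927)


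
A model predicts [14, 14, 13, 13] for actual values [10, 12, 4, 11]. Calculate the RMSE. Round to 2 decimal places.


MSE = 26.2500. RMSE = sqrt(26.2500) = 5.12.

5.12


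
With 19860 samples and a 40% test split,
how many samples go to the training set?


Test set = 19860 * 40% = 7944. Training set = 19860 - 7944 = 11916.

11916


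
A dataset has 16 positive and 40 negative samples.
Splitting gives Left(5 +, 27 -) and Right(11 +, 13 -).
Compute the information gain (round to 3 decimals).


H(parent) = 0.8631. H(left) = 0.6253, H(right) = 0.9950. Weighted = (32/56)*0.6253 + (24/56)*0.9950 = 0.7837. IG = 0.8631 - 0.7837 = 0.0794, which rounds to 0.079.

0.079


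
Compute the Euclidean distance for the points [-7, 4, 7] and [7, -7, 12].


d = sqrt(sum of squared differences). (-7-7)^2=196, (4--7)^2=121, (7-12)^2=25. Sum = 342.

sqrt(342)


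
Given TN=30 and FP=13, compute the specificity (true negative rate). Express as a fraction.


Specificity = TN / (TN + FP) = 30 / 43 = 30/43.

30/43


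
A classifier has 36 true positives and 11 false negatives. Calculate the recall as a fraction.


Recall = TP / (TP + FN) = 36 / 47 = 36/47.

36/47


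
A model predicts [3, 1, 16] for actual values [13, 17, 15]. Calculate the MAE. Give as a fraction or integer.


MAE = (1/3) * (|13-3|=10 + |17-1|=16 + |15-16|=1). Sum = 27. MAE = 9.

9


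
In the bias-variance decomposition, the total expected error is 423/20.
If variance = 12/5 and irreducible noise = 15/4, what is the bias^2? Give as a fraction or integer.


Total error = bias^2 + variance + irreducible noise. So bias^2 = 423/20 - 12/5 - 15/4 = 15.

15


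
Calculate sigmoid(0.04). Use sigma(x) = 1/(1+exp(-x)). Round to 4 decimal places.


sigma(0.04) = 1/(1+e^(-0.04)) = 1/(1+0.960789) = 1/1.960789 = 0.5100.

0.5100


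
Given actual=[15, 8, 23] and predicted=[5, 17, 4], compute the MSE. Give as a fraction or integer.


MSE = (1/3) * ((15-5)^2=100 + (8-17)^2=81 + (23-4)^2=361). Sum = 542. MSE = 542/3.

542/3


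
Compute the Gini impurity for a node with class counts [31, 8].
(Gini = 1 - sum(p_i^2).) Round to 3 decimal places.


Total = 39. Proportions: 31/39, 8/39. sum(p_i^2) = 0.6739. Gini = 1 - 0.6739 = 0.3261, which rounds to 0.326.

0.326


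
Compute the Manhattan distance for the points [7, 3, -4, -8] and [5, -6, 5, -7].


d = sum of absolute differences: |7-5|=2 + |3--6|=9 + |-4-5|=9 + |-8--7|=1 = 21.

21


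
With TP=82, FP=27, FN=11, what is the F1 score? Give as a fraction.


Precision = 82/109 = 82/109. Recall = 82/93 = 82/93. F1 = 2*P*R/(P+R) = 82/101.

82/101


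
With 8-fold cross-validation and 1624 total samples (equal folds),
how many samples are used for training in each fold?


Each validation fold has 1624/8 = 203 samples. Training set = 1624 - 203 = 1421.

1421


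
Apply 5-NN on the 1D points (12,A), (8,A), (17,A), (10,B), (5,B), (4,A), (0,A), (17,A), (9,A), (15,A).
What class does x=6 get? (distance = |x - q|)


Distances: |12-6|=6, |8-6|=2, |17-6|=11, |10-6|=4, |5-6|=1, |4-6|=2, |0-6|=6, |17-6|=11, |9-6|=3, |15-6|=9. 5 nearest: (5,B), (8,A), (4,A), (9,A), (10,B). Counts: {'B': 2, 'A': 3}. Majority class: A.

A


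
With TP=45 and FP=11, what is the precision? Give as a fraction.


Precision = TP / (TP + FP) = 45 / 56 = 45/56.

45/56


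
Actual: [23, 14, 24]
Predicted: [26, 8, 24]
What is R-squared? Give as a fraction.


Mean(y) = 61/3. SS_res = 45. SS_tot = 182/3. R^2 = 1 - 45/(182/3) = 47/182.

47/182


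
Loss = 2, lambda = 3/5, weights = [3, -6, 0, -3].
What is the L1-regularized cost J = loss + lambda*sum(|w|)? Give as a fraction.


L1 norm = sum(|w|) = 12. J = 2 + 3/5 * 12 = 46/5.

46/5


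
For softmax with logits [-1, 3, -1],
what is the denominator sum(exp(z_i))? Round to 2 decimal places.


Denom = e^-1=0.3679 + e^3=20.0855 + e^-1=0.3679. Sum = 20.8213, which rounds to 20.82.

20.82


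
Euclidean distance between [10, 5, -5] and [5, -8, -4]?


d = sqrt(sum of squared differences). (10-5)^2=25, (5--8)^2=169, (-5--4)^2=1. Sum = 195.

sqrt(195)


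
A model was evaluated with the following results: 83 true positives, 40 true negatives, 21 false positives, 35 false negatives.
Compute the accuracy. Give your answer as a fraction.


Accuracy = (TP + TN) / (TP + TN + FP + FN) = (83 + 40) / 179 = 123/179.

123/179


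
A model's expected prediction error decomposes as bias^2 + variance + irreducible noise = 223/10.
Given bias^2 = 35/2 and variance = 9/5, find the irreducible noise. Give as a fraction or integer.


Total error = bias^2 + variance + irreducible noise. So irreducible noise = 223/10 - 35/2 - 9/5 = 3.

3


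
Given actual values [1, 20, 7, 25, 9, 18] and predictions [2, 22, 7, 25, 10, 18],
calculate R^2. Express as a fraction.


Mean(y) = 40/3. SS_res = 6. SS_tot = 1240/3. R^2 = 1 - 6/(1240/3) = 611/620.

611/620


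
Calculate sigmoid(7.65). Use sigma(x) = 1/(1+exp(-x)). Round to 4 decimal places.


sigma(7.65) = 1/(1+e^(-7.65)) = 1/(1+0.000476) = 1/1.000476 = 0.9995.

0.9995


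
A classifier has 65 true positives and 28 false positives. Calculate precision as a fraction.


Precision = TP / (TP + FP) = 65 / 93 = 65/93.

65/93


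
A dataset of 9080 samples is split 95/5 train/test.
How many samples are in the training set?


Test set = 9080 * 5% = 454. Training set = 9080 - 454 = 8626.

8626


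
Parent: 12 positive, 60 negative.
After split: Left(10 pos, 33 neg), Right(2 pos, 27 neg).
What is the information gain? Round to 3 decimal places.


H(parent) = 0.6500. H(left) = 0.7824, H(right) = 0.3621. Weighted = (43/72)*0.7824 + (29/72)*0.3621 = 0.6131. IG = 0.6500 - 0.6131 = 0.0369, which rounds to 0.037.

0.037


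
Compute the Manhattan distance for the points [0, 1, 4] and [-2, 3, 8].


d = sum of absolute differences: |0--2|=2 + |1-3|=2 + |4-8|=4 = 8.

8


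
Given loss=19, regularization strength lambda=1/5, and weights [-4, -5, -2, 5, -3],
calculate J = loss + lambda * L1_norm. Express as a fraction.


L1 norm = sum(|w|) = 19. J = 19 + 1/5 * 19 = 114/5.

114/5
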